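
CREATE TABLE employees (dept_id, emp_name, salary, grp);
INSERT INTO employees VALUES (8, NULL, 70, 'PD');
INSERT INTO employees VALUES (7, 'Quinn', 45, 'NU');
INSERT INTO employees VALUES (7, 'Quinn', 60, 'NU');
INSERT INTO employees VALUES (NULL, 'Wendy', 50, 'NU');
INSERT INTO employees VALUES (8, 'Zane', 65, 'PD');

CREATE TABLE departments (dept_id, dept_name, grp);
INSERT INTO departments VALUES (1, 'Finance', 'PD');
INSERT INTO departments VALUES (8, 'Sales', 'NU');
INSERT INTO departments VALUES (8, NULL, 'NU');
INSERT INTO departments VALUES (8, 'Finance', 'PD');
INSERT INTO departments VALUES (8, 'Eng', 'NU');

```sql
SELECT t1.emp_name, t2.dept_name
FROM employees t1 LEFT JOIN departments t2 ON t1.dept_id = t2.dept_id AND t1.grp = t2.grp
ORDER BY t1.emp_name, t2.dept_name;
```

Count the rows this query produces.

LEFT JOIN keeps every row from `employees`; unmatched rows get NULL for `departments`'s columns.
Matching on t1.dept_id = t2.dept_id AND t1.grp = t2.grp. A NULL in a compared column never satisfies the condition.
- t1[0] dept_id=8, grp=PD → 1 match(es) in t2 → 1 row(s).
- t1[1] dept_id=7, grp=NU → no match; kept with NULLs on the t2 side.
- t1[2] dept_id=7, grp=NU → no match; kept with NULLs on the t2 side.
- t1[3] dept_id=NULL, grp=NU → no match; kept with NULLs on the t2 side.
- t1[4] dept_id=8, grp=PD → 1 match(es) in t2 → 1 row(s).
Total: 2 matched + 3 padded = 5 rows.

5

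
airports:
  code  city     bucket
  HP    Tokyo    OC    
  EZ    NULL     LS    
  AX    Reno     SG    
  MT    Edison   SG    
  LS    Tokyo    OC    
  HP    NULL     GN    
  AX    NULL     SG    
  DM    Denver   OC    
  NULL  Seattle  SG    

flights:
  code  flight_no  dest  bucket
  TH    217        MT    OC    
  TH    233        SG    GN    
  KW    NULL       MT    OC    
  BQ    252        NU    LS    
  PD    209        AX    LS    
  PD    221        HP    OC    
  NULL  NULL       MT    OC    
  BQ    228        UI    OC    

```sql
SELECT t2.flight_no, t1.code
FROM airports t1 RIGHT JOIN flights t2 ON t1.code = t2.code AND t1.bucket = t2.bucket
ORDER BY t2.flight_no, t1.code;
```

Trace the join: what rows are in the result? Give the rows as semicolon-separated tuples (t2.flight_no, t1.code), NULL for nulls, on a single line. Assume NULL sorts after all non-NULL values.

(209, NULL); (217, NULL); (221, NULL); (228, NULL); (233, NULL); (252, NULL); (NULL, NULL); (NULL, NULL)

RIGHT JOIN keeps every row from `flights`; unmatched rows get NULL for `airports`'s columns.
Matching on t1.code = t2.code AND t1.bucket = t2.bucket. A NULL in a compared column never satisfies the condition.
- t1[0] code=HP, bucket=OC → no match.
- t1[1] code=EZ, bucket=LS → no match.
- t1[2] code=AX, bucket=SG → no match.
- t1[3] code=MT, bucket=SG → no match.
- t1[4] code=LS, bucket=OC → no match.
- t1[5] code=HP, bucket=GN → no match.
- t1[6] code=AX, bucket=SG → no match.
- t1[7] code=DM, bucket=OC → no match.
- t1[8] code=NULL, bucket=SG → no match.
- 8 t2 row(s) had no t1 match → kept, t1 columns NULL.
After projecting and ordering:
t2.flight_no | t1.code
209 | NULL
217 | NULL
221 | NULL
228 | NULL
233 | NULL
252 | NULL
NULL | NULL
NULL | NULL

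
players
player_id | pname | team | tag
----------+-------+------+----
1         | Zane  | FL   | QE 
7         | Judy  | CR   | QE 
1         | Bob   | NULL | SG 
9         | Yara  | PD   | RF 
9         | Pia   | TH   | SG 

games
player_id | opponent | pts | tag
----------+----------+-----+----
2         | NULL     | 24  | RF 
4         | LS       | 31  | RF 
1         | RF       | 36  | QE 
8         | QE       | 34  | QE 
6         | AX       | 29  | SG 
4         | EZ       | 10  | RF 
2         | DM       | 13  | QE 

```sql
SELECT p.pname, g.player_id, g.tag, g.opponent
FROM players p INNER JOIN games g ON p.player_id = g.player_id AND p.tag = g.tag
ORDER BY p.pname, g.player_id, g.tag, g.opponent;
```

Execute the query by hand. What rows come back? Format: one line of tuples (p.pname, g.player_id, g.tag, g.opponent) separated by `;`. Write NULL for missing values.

INNER JOIN keeps only pairs where the ON condition holds.
Matching on p.player_id = g.player_id AND p.tag = g.tag.
- p row (player_id=1, tag=QE): matches 1 g row(s) → 1 output row(s).
- p row (player_id=7, tag=QE): no match → dropped.
- p row (player_id=1, tag=SG): no match → dropped.
- p row (player_id=9, tag=RF): no match → dropped.
- p row (player_id=9, tag=SG): no match → dropped.
After projecting and ordering:
p.pname | g.player_id | g.tag | g.opponent
Zane | 1 | QE | RF

(Zane, 1, QE, RF)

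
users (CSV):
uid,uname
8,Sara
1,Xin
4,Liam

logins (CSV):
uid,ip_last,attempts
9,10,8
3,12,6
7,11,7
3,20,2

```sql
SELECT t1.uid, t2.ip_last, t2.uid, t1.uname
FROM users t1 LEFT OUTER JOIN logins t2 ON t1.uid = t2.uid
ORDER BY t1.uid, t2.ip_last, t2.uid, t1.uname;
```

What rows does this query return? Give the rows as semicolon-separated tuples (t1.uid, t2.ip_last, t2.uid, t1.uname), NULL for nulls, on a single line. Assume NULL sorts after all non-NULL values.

LEFT JOIN keeps every row from `users`; unmatched rows get NULL for `logins`'s columns.
Matching on t1.uid = t2.uid.
- uid=8: no t2 row matches, row kept with t2 columns NULL.
- uid=1: no t2 row matches, row kept with t2 columns NULL.
- uid=4: no t2 row matches, row kept with t2 columns NULL.
After projecting and ordering:
t1.uid | t2.ip_last | t2.uid | t1.uname
1 | NULL | NULL | Xin
4 | NULL | NULL | Liam
8 | NULL | NULL | Sara

(1, NULL, NULL, Xin); (4, NULL, NULL, Liam); (8, NULL, NULL, Sara)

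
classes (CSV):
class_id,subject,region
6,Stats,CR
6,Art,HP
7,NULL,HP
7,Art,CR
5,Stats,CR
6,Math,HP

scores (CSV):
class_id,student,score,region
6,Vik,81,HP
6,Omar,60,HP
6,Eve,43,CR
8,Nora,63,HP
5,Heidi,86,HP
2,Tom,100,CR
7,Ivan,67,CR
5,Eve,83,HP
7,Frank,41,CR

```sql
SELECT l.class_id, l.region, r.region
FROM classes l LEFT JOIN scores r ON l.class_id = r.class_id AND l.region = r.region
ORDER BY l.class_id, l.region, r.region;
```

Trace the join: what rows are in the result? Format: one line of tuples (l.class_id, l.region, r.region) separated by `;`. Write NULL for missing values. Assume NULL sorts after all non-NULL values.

(5, CR, NULL); (6, CR, CR); (6, HP, HP); (6, HP, HP); (6, HP, HP); (6, HP, HP); (7, CR, CR); (7, CR, CR); (7, HP, NULL)

LEFT JOIN keeps every row from `classes`; unmatched rows get NULL for `scores`'s columns.
Matching on l.class_id = r.class_id AND l.region = r.region.
- l (class_id=6, region=CR) pairs with 1 row(s) of r.
- l (class_id=6, region=HP) pairs with 2 row(s) of r.
- l (class_id=7, region=HP) has no partner → padded with NULL.
- l (class_id=7, region=CR) pairs with 2 row(s) of r.
- l (class_id=5, region=CR) has no partner → padded with NULL.
- l (class_id=6, region=HP) pairs with 2 row(s) of r.
After projecting and ordering:
l.class_id | l.region | r.region
5 | CR | NULL
6 | CR | CR
6 | HP | HP
6 | HP | HP
6 | HP | HP
6 | HP | HP
7 | CR | CR
7 | CR | CR
7 | HP | NULL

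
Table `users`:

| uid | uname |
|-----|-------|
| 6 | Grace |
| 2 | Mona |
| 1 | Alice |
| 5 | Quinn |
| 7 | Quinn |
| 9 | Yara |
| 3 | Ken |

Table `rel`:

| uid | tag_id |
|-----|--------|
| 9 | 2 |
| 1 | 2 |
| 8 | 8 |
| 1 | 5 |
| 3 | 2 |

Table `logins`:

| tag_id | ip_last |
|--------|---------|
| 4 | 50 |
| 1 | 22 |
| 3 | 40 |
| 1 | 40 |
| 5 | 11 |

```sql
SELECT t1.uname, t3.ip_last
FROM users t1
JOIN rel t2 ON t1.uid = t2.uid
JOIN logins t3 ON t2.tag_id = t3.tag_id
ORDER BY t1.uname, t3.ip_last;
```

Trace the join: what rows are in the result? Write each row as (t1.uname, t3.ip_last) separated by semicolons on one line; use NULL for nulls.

(Alice, 11)

Joins associate left-to-right: users INNER JOIN rel on uid gives 4 intermediate row(s).
Then INNER JOIN `logins t3` on tag_id: keep only rows whose t2.tag_id appears in t3.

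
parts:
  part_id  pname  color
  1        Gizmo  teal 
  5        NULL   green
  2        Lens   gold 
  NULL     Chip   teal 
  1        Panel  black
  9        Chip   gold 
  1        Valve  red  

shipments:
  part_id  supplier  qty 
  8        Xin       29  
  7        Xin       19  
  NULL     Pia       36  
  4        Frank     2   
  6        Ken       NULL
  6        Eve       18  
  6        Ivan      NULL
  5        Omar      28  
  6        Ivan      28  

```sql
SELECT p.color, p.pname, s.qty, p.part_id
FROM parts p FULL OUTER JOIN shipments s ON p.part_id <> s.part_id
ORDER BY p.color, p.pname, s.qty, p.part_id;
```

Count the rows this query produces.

49

FULL OUTER JOIN keeps every row from both sides; unmatched rows get NULL for the other side's columns.
Matching on p.part_id <> s.part_id. A NULL in a compared column never satisfies the condition.
Matched pairs: 47; unmatched p rows kept: 1; unmatched s rows kept: 1.
Total: 47 matched + 2 padded = 49 rows.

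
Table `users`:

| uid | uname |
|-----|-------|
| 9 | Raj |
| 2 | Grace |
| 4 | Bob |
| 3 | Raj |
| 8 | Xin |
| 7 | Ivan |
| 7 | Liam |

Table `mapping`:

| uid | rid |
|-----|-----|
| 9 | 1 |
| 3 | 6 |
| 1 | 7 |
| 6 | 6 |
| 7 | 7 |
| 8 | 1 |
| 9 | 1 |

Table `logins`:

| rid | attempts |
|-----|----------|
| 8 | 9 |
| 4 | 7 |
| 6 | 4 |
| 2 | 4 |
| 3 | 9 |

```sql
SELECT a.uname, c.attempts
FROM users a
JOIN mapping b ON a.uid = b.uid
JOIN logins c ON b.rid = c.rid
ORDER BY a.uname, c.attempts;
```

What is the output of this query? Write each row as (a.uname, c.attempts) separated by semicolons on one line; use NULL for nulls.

Joins associate left-to-right: users INNER JOIN mapping on uid gives 6 intermediate row(s).
Then INNER JOIN `logins c` on rid: keep only rows whose b.rid appears in c.

(Raj, 4)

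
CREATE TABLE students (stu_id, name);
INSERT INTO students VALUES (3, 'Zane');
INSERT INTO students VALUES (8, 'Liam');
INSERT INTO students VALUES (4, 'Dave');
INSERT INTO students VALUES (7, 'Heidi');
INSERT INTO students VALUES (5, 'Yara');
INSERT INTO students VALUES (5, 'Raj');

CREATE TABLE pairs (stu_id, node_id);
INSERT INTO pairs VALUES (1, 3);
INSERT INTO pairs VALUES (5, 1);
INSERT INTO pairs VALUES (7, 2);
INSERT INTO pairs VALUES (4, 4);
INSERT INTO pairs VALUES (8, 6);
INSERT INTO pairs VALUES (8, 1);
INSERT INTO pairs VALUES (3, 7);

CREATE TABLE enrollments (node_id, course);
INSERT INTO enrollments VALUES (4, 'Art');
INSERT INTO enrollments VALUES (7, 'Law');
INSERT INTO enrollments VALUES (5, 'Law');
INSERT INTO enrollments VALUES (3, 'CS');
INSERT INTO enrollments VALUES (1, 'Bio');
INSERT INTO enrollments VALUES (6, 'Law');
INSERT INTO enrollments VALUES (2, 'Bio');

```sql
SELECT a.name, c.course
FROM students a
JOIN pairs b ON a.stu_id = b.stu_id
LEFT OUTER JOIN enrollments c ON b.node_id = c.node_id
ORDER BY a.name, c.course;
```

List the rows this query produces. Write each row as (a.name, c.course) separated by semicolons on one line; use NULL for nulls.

Joins associate left-to-right: students INNER JOIN pairs on stu_id gives 7 intermediate row(s).
Then LEFT JOIN `enrollments c` on node_id: each of those 7 rows is kept; rows whose b.node_id has no match in c get NULL for c's columns.

(Dave, Art); (Heidi, Bio); (Liam, Bio); (Liam, Law); (Raj, Bio); (Yara, Bio); (Zane, Law)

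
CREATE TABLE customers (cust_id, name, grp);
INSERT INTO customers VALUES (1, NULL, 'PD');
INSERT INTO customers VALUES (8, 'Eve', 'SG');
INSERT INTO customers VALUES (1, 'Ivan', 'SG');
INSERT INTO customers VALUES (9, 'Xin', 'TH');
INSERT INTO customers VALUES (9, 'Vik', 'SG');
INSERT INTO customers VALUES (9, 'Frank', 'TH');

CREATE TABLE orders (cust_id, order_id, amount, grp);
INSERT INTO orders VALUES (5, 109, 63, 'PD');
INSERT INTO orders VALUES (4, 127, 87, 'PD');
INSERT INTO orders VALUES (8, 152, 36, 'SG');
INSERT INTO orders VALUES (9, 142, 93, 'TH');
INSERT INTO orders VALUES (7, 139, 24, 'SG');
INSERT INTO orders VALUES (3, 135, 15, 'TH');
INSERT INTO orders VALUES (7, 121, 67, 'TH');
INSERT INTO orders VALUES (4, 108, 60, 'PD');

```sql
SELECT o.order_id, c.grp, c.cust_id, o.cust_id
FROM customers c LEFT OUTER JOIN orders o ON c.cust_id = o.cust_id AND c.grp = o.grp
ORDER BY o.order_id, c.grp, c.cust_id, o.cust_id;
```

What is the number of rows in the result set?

6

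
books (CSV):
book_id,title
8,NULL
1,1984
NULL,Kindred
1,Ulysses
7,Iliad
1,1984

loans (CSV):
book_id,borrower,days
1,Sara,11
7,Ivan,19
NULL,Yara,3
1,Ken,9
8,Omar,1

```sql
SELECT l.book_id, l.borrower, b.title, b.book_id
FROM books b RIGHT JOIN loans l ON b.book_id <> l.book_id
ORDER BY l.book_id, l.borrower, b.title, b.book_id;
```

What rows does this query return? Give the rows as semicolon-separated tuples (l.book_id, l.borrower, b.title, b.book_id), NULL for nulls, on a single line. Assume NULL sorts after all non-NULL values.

(1, Ken, Iliad, 7); (1, Ken, NULL, 8); (1, Sara, Iliad, 7); (1, Sara, NULL, 8); (7, Ivan, 1984, 1); (7, Ivan, 1984, 1); (7, Ivan, Ulysses, 1); (7, Ivan, NULL, 8); (8, Omar, 1984, 1); (8, Omar, 1984, 1); (8, Omar, Iliad, 7); (8, Omar, Ulysses, 1); (NULL, Yara, NULL, NULL)

RIGHT JOIN keeps every row from `loans`; unmatched rows get NULL for `books`'s columns.
Matching on b.book_id <> l.book_id. A NULL in a compared column never satisfies the condition.
- b row (book_id=8): matches 3 l row(s) → 3 output row(s).
- b row (book_id=1): matches 2 l row(s) → 2 output row(s).
- b row (book_id=NULL): no match.
- b row (book_id=1): matches 2 l row(s) → 2 output row(s).
- b row (book_id=7): matches 3 l row(s) → 3 output row(s).
- b row (book_id=1): matches 2 l row(s) → 2 output row(s).
- 1 row(s) from l found no b partner → padded with NULL.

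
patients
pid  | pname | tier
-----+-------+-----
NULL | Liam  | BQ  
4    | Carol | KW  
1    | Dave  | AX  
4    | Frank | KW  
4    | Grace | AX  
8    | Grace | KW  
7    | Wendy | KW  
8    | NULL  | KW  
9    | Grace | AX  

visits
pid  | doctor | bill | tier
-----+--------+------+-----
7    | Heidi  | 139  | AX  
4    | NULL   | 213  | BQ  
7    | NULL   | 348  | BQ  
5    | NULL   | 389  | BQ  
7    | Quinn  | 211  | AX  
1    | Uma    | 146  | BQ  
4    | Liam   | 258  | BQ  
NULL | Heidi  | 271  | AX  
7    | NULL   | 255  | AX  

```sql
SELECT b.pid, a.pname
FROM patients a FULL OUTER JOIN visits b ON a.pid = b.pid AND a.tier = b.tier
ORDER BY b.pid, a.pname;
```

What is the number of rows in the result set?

18

FULL OUTER JOIN keeps every row from both sides; unmatched rows get NULL for the other side's columns.
Matching on a.pid = b.pid AND a.tier = b.tier. A NULL in a compared column never satisfies the condition.
- a[0] pid=NULL, tier=BQ → no match; kept with NULLs on the b side.
- a[1] pid=4, tier=KW → no match; kept with NULLs on the b side.
- a[2] pid=1, tier=AX → no match; kept with NULLs on the b side.
- a[3] pid=4, tier=KW → no match; kept with NULLs on the b side.
- a[4] pid=4, tier=AX → no match; kept with NULLs on the b side.
- a[5] pid=8, tier=KW → no match; kept with NULLs on the b side.
- a[6] pid=7, tier=KW → no match; kept with NULLs on the b side.
- a[7] pid=8, tier=KW → no match; kept with NULLs on the b side.
- a[8] pid=9, tier=AX → no match; kept with NULLs on the b side.
- plus 9 unmatched b row(s), each kept with NULL a columns.
Total: 0 matched + 18 padded = 18 rows.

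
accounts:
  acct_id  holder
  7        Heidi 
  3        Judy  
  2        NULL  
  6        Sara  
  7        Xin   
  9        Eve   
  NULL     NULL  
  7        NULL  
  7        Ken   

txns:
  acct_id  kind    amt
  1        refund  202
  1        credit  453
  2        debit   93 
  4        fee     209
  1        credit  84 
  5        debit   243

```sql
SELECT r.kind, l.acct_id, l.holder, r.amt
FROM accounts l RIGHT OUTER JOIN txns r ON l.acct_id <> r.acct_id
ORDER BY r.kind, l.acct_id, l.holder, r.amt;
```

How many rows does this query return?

RIGHT JOIN keeps every row from `txns`; unmatched rows get NULL for `accounts`'s columns.
Matching on l.acct_id <> r.acct_id. A NULL in a compared column never satisfies the condition.
Matched pairs: 47; unmatched r rows kept: 0.
Total: 47 rows.

47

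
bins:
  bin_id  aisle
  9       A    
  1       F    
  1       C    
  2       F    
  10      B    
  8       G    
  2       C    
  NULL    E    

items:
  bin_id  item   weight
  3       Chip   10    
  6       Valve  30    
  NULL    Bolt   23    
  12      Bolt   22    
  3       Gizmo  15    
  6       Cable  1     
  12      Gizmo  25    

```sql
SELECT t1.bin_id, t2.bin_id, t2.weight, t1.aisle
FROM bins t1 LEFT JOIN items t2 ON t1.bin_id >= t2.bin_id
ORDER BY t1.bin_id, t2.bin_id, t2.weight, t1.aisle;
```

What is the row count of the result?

LEFT JOIN keeps every row from `bins`; unmatched rows get NULL for `items`'s columns.
Matching on t1.bin_id >= t2.bin_id. A NULL in a compared column never satisfies the condition.
Matched pairs: 12; unmatched t1 rows kept: 5.
Total: 12 matched + 5 padded = 17 rows.

17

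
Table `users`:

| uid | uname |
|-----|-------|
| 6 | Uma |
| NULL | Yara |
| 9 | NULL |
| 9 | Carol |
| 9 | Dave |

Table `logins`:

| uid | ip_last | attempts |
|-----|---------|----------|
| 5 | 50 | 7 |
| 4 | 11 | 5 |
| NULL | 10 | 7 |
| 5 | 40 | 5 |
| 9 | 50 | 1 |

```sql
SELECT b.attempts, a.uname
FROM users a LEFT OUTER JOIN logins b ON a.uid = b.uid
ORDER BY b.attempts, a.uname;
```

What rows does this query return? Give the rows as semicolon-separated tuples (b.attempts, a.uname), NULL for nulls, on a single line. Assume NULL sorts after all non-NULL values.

LEFT JOIN keeps every row from `users`; unmatched rows get NULL for `logins`'s columns.
Matching on a.uid = b.uid. A NULL in a compared column never satisfies the condition.
Matched pairs: 3; unmatched a rows kept: 2.

(1, Carol); (1, Dave); (1, NULL); (NULL, Uma); (NULL, Yara)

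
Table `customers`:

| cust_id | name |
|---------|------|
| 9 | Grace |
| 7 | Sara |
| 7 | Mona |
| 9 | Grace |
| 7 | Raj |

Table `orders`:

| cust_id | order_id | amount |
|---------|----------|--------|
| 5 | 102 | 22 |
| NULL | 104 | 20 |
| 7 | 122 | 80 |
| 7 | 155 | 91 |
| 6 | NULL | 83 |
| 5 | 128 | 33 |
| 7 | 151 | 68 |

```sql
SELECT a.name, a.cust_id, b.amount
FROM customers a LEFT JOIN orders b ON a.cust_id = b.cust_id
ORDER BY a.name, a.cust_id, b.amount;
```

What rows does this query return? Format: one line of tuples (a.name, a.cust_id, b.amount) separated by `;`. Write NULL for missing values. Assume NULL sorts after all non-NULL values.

(Grace, 9, NULL); (Grace, 9, NULL); (Mona, 7, 68); (Mona, 7, 80); (Mona, 7, 91); (Raj, 7, 68); (Raj, 7, 80); (Raj, 7, 91); (Sara, 7, 68); (Sara, 7, 80); (Sara, 7, 91)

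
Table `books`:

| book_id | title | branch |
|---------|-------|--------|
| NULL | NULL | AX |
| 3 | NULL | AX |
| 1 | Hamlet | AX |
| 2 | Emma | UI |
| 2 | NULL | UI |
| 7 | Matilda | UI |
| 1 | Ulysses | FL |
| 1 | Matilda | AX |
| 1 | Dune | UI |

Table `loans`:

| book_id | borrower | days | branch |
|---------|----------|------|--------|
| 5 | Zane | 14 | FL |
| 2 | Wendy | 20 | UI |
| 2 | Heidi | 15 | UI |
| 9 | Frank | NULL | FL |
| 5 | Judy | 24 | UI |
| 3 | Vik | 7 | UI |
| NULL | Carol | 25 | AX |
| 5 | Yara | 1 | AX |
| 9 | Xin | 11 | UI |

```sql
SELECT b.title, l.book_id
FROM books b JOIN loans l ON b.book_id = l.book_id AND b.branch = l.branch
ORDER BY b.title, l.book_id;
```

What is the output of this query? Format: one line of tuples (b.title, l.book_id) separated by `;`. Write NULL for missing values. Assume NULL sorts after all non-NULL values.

(Emma, 2); (Emma, 2); (NULL, 2); (NULL, 2)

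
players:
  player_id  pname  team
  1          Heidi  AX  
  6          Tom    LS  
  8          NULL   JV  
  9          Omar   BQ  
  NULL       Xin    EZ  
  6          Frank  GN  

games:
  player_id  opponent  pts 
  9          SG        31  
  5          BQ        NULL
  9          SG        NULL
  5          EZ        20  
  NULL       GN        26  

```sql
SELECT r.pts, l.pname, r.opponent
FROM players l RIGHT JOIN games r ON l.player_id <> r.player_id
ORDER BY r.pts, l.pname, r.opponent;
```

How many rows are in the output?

19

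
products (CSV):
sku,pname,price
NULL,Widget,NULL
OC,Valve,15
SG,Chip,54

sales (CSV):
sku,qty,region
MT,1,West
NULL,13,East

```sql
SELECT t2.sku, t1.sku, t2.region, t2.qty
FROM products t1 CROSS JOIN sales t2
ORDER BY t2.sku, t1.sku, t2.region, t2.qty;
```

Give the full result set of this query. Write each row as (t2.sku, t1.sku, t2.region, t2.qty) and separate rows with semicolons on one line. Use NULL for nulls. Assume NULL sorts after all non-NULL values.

CROSS JOIN pairs every row of `products` with every row of `sales`: 3 × 2 = 6 rows.

(MT, OC, West, 1); (MT, SG, West, 1); (MT, NULL, West, 1); (NULL, OC, East, 13); (NULL, SG, East, 13); (NULL, NULL, East, 13)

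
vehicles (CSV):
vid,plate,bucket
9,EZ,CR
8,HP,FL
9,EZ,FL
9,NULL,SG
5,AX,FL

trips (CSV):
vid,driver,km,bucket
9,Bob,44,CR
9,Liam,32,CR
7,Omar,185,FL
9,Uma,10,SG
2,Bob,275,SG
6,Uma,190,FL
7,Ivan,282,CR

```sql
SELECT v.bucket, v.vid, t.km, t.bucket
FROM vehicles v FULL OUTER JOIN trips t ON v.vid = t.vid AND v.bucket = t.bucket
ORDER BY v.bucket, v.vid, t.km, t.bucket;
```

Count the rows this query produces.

10

FULL OUTER JOIN keeps every row from both sides; unmatched rows get NULL for the other side's columns.
Matching on v.vid = t.vid AND v.bucket = t.bucket.
Matched pairs: 3; unmatched v rows kept: 3; unmatched t rows kept: 4.
Total: 3 matched + 7 padded = 10 rows.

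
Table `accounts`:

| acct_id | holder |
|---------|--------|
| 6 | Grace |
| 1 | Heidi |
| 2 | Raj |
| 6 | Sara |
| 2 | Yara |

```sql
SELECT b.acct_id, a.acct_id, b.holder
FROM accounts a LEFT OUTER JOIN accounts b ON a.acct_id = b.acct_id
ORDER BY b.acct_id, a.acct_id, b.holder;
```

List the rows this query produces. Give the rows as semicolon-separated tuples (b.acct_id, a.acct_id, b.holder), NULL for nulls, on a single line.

LEFT JOIN keeps every row from `accounts a`; unmatched rows get NULL for `accounts b`'s columns.
Matching on a.acct_id = b.acct_id.
- a[0] acct_id=6 → 2 match(es) in b → 2 row(s).
- a[1] acct_id=1 → 1 match(es) in b → 1 row(s).
- a[2] acct_id=2 → 2 match(es) in b → 2 row(s).
- a[3] acct_id=6 → 2 match(es) in b → 2 row(s).
- a[4] acct_id=2 → 2 match(es) in b → 2 row(s).
After projecting and ordering:
b.acct_id | a.acct_id | b.holder
1 | 1 | Heidi
2 | 2 | Raj
2 | 2 | Raj
2 | 2 | Yara
2 | 2 | Yara
6 | 6 | Grace
6 | 6 | Grace
6 | 6 | Sara
6 | 6 | Sara

(1, 1, Heidi); (2, 2, Raj); (2, 2, Raj); (2, 2, Yara); (2, 2, Yara); (6, 6, Grace); (6, 6, Grace); (6, 6, Sara); (6, 6, Sara)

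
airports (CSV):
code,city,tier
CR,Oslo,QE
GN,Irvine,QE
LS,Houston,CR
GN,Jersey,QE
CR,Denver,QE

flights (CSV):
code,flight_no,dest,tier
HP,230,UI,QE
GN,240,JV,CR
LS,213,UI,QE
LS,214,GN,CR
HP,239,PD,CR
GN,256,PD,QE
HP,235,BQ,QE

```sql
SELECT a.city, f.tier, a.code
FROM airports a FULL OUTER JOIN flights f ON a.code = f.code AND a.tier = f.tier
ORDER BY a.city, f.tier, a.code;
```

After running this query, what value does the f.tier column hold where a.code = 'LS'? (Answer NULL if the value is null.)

CR

FULL OUTER JOIN keeps every row from both sides; unmatched rows get NULL for the other side's columns.
Matching on a.code = f.code AND a.tier = f.tier.
- code=CR, tier=QE: no f row matches, row kept with f columns NULL.
- code=GN, tier=QE: 1 matching f row(s), so 1 row(s) emitted.
- code=LS, tier=CR: 1 matching f row(s), so 1 row(s) emitted.
- code=GN, tier=QE: 1 matching f row(s), so 1 row(s) emitted.
- code=CR, tier=QE: no f row matches, row kept with f columns NULL.
- 5 row(s) from f found no a partner → padded with NULL.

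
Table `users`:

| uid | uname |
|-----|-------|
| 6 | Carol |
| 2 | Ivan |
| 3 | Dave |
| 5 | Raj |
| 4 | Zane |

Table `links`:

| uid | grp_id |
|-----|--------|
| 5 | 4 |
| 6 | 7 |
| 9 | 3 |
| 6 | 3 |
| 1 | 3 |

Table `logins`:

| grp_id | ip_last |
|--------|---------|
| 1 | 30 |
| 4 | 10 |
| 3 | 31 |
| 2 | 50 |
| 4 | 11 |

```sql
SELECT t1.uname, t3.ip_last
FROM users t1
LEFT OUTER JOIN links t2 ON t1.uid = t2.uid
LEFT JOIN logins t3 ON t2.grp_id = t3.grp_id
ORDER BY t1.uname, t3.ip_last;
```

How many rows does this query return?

Evaluate left to right. First `users t1 LEFT JOIN links t2` on uid: 6 row(s).
Then LEFT JOIN `logins t3` on grp_id: each of those 6 rows is kept; rows whose t2.grp_id has no match in t3 get NULL for t3's columns.
Result: 7 row(s).

7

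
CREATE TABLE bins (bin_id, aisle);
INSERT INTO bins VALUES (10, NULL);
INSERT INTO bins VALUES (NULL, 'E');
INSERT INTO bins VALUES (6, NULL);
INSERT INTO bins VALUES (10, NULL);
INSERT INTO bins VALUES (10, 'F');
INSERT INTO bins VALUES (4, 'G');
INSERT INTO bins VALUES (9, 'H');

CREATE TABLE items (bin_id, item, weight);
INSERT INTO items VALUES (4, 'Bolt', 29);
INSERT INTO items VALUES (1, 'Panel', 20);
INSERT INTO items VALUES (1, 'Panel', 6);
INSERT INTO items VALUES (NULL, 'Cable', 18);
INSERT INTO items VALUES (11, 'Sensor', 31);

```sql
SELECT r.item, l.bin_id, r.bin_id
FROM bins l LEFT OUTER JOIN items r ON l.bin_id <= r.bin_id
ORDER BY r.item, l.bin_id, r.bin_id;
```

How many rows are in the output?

8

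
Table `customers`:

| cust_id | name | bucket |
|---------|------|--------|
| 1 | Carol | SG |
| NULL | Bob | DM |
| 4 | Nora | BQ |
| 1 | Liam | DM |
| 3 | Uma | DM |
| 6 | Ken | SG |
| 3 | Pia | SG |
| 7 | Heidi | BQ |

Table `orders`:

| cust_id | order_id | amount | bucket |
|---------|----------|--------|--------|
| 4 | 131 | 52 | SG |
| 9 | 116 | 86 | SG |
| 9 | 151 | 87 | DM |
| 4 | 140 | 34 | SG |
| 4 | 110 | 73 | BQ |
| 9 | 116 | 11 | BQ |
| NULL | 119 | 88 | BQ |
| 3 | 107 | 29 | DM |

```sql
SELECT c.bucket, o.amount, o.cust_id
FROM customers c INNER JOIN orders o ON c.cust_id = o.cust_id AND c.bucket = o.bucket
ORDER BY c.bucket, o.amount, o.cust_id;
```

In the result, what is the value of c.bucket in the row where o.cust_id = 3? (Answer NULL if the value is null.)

INNER JOIN keeps only pairs where the ON condition holds.
Matching on c.cust_id = o.cust_id AND c.bucket = o.bucket. A NULL in a compared column never satisfies the condition.
- c row (cust_id=1, bucket=SG): no match → dropped.
- c row (cust_id=NULL, bucket=DM): no match → dropped.
- c row (cust_id=4, bucket=BQ): matches 1 o row(s) → 1 output row(s).
- c row (cust_id=1, bucket=DM): no match → dropped.
- c row (cust_id=3, bucket=DM): matches 1 o row(s) → 1 output row(s).
- c row (cust_id=6, bucket=SG): no match → dropped.
- c row (cust_id=3, bucket=SG): no match → dropped.
- c row (cust_id=7, bucket=BQ): no match → dropped.

DM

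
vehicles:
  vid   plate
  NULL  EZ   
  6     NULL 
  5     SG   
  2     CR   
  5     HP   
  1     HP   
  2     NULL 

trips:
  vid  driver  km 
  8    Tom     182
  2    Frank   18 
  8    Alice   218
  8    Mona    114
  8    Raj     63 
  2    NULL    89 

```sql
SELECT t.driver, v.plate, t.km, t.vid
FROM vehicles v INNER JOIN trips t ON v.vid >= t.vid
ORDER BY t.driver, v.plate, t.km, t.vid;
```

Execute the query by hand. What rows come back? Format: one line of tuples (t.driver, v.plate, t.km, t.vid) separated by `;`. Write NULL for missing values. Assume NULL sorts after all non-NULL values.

(Frank, CR, 18, 2); (Frank, HP, 18, 2); (Frank, SG, 18, 2); (Frank, NULL, 18, 2); (Frank, NULL, 18, 2); (NULL, CR, 89, 2); (NULL, HP, 89, 2); (NULL, SG, 89, 2); (NULL, NULL, 89, 2); (NULL, NULL, 89, 2)

INNER JOIN keeps only pairs where the ON condition holds.
Matching on v.vid >= t.vid. A NULL in a compared column never satisfies the condition.
- vid=NULL: no matching t row, dropped.
- vid=6: 2 matching t row(s), so 2 row(s) emitted.
- vid=5: 2 matching t row(s), so 2 row(s) emitted.
- vid=2: 2 matching t row(s), so 2 row(s) emitted.
- vid=5: 2 matching t row(s), so 2 row(s) emitted.
- vid=1: no matching t row, dropped.
- vid=2: 2 matching t row(s), so 2 row(s) emitted.
After projecting and ordering:
t.driver | v.plate | t.km | t.vid
Frank | CR | 18 | 2
Frank | HP | 18 | 2
Frank | SG | 18 | 2
Frank | NULL | 18 | 2
Frank | NULL | 18 | 2
NULL | CR | 89 | 2
NULL | HP | 89 | 2
NULL | SG | 89 | 2
NULL | NULL | 89 | 2
NULL | NULL | 89 | 2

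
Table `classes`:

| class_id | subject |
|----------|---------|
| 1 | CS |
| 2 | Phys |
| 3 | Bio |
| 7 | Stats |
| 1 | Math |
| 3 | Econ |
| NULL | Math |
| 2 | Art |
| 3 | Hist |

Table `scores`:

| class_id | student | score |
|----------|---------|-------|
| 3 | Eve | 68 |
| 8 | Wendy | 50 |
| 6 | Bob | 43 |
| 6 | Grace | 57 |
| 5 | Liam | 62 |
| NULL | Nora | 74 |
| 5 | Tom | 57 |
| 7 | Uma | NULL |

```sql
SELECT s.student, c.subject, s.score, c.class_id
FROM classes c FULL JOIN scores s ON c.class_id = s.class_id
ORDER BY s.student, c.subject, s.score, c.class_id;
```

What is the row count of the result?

15

FULL OUTER JOIN keeps every row from both sides; unmatched rows get NULL for the other side's columns.
Matching on c.class_id = s.class_id. A NULL in a compared column never satisfies the condition.
- c row (class_id=1): no match → kept, s columns NULL.
- c row (class_id=2): no match → kept, s columns NULL.
- c row (class_id=3): matches 1 s row(s) → 1 output row(s).
- c row (class_id=7): matches 1 s row(s) → 1 output row(s).
- c row (class_id=1): no match → kept, s columns NULL.
- c row (class_id=3): matches 1 s row(s) → 1 output row(s).
- c row (class_id=NULL): no match → kept, s columns NULL.
- c row (class_id=2): no match → kept, s columns NULL.
- c row (class_id=3): matches 1 s row(s) → 1 output row(s).
- plus 6 unmatched s row(s), each kept with NULL c columns.
Total: 4 matched + 11 padded = 15 rows.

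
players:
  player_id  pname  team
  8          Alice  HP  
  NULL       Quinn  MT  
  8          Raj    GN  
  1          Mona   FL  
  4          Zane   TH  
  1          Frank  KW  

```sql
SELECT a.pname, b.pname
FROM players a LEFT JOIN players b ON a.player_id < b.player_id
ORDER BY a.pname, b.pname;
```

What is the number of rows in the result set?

11

LEFT JOIN keeps every row from `players a`; unmatched rows get NULL for `players b`'s columns.
Matching on a.player_id < b.player_id. A NULL in a compared column never satisfies the condition.
Matched pairs: 8; unmatched a rows kept: 3.
Total: 8 matched + 3 padded = 11 rows.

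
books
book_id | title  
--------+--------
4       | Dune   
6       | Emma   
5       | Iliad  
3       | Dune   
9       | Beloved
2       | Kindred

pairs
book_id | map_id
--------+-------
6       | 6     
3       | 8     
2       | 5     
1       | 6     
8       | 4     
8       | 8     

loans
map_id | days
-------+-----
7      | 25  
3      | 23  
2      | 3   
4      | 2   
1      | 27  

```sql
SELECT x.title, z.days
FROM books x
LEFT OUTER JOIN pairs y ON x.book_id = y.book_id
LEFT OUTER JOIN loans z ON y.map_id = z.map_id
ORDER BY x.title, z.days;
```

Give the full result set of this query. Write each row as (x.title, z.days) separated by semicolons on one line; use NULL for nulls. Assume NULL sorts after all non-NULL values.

Step 1 — x LEFT JOIN y on book_id → 6 row(s).
Then LEFT JOIN `loans z` on map_id: each of those 6 rows is kept; rows whose y.map_id has no match in z get NULL for z's columns.

(Beloved, NULL); (Dune, NULL); (Dune, NULL); (Emma, NULL); (Iliad, NULL); (Kindred, NULL)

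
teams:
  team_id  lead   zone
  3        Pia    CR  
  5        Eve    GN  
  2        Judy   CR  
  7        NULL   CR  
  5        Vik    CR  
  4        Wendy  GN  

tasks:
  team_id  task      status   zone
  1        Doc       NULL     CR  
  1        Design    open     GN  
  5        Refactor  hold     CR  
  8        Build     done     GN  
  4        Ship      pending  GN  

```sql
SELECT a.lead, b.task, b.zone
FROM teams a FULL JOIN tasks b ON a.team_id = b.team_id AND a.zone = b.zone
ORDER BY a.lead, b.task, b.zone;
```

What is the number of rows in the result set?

9

FULL OUTER JOIN keeps every row from both sides; unmatched rows get NULL for the other side's columns.
Matching on a.team_id = b.team_id AND a.zone = b.zone.
- a row (team_id=3, zone=CR): no match → kept, b columns NULL.
- a row (team_id=5, zone=GN): no match → kept, b columns NULL.
- a row (team_id=2, zone=CR): no match → kept, b columns NULL.
- a row (team_id=7, zone=CR): no match → kept, b columns NULL.
- a row (team_id=5, zone=CR): matches 1 b row(s) → 1 output row(s).
- a row (team_id=4, zone=GN): matches 1 b row(s) → 1 output row(s).
- plus 3 unmatched b row(s), each kept with NULL a columns.
Total: 2 matched + 7 padded = 9 rows.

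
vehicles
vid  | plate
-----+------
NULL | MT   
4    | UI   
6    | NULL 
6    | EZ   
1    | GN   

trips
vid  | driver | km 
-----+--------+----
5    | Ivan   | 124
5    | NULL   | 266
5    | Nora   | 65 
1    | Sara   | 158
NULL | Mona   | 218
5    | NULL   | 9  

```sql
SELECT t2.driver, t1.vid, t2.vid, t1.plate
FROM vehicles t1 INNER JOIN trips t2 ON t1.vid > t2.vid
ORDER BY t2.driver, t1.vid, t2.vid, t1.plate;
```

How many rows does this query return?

11

INNER JOIN keeps only pairs where the ON condition holds.
Matching on t1.vid > t2.vid. A NULL in a compared column never satisfies the condition.
- t1[0] vid=NULL → no match; dropped.
- t1[1] vid=4 → 1 match(es) in t2 → 1 row(s).
- t1[2] vid=6 → 5 match(es) in t2 → 5 row(s).
- t1[3] vid=6 → 5 match(es) in t2 → 5 row(s).
- t1[4] vid=1 → no match; dropped.
Total: 11 rows.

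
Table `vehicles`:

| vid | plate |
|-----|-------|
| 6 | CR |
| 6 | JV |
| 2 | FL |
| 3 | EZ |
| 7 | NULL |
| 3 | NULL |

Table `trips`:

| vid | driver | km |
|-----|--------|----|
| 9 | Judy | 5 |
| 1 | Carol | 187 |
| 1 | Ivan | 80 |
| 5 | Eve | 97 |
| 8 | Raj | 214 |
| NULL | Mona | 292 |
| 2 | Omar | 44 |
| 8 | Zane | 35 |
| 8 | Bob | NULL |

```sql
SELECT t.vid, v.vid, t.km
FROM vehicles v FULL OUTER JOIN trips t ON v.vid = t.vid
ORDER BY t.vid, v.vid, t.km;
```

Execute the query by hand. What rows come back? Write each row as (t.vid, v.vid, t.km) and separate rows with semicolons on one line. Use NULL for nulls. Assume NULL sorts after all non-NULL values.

FULL OUTER JOIN keeps every row from both sides; unmatched rows get NULL for the other side's columns.
Matching on v.vid = t.vid. A NULL in a compared column never satisfies the condition.
- v (vid=6) has no partner → padded with NULL.
- v (vid=6) has no partner → padded with NULL.
- v (vid=2) pairs with 1 row(s) of t.
- v (vid=3) has no partner → padded with NULL.
- v (vid=7) has no partner → padded with NULL.
- v (vid=3) has no partner → padded with NULL.
- 8 row(s) from t found no v partner → padded with NULL.

(1, NULL, 80); (1, NULL, 187); (2, 2, 44); (5, NULL, 97); (8, NULL, 35); (8, NULL, 214); (8, NULL, NULL); (9, NULL, 5); (NULL, 3, NULL); (NULL, 3, NULL); (NULL, 6, NULL); (NULL, 6, NULL); (NULL, 7, NULL); (NULL, NULL, 292)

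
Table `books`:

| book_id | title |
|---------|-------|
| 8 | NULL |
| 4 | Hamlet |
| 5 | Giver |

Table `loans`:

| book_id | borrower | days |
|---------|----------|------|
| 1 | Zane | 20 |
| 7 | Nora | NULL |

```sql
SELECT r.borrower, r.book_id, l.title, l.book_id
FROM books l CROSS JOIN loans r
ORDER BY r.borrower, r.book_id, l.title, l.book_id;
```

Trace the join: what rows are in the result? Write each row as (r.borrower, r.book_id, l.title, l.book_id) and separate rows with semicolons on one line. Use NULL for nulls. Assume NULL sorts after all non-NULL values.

(Nora, 7, Giver, 5); (Nora, 7, Hamlet, 4); (Nora, 7, NULL, 8); (Zane, 1, Giver, 5); (Zane, 1, Hamlet, 4); (Zane, 1, NULL, 8)

CROSS JOIN pairs every row of `books` with every row of `loans`: 3 × 2 = 6 rows.
After projecting and ordering:
r.borrower | r.book_id | l.title | l.book_id
Nora | 7 | Giver | 5
Nora | 7 | Hamlet | 4
Nora | 7 | NULL | 8
Zane | 1 | Giver | 5
Zane | 1 | Hamlet | 4
Zane | 1 | NULL | 8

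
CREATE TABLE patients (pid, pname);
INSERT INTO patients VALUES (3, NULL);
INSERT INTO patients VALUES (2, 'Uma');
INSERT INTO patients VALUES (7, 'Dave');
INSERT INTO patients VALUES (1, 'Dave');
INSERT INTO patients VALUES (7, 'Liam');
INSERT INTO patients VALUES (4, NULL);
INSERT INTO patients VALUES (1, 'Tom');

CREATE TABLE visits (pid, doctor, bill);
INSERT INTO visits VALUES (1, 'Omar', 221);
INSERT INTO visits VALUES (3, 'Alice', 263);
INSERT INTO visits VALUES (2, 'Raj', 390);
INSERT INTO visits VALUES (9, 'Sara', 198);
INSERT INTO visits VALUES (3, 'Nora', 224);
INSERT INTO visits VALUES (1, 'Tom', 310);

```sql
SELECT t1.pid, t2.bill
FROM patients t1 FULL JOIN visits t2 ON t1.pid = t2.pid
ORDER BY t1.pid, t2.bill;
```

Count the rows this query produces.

11

FULL OUTER JOIN keeps every row from both sides; unmatched rows get NULL for the other side's columns.
Matching on t1.pid = t2.pid.
- t1 (pid=3) pairs with 2 row(s) of t2.
- t1 (pid=2) pairs with 1 row(s) of t2.
- t1 (pid=7) has no partner → padded with NULL.
- t1 (pid=1) pairs with 2 row(s) of t2.
- t1 (pid=7) has no partner → padded with NULL.
- t1 (pid=4) has no partner → padded with NULL.
- t1 (pid=1) pairs with 2 row(s) of t2.
- plus 1 unmatched t2 row(s), each kept with NULL t1 columns.
Total: 7 matched + 4 padded = 11 rows.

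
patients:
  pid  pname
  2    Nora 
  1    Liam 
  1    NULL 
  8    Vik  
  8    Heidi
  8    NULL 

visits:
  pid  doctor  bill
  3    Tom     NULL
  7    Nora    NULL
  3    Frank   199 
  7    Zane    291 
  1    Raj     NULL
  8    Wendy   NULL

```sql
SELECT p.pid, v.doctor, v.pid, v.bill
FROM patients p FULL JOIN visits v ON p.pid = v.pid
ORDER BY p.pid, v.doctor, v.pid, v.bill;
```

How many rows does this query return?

10

FULL OUTER JOIN keeps every row from both sides; unmatched rows get NULL for the other side's columns.
Matching on p.pid = v.pid.
Matched pairs: 5; unmatched p rows kept: 1; unmatched v rows kept: 4.
Total: 5 matched + 5 padded = 10 rows.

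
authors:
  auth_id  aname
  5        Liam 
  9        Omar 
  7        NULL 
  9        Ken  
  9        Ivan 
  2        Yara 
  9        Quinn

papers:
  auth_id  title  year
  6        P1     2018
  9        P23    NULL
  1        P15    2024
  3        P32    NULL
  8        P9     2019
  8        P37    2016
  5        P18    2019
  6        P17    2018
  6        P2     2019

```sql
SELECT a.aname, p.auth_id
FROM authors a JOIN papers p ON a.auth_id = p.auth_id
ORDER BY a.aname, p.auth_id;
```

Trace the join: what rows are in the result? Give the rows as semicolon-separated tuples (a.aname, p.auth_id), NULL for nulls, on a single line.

(Ivan, 9); (Ken, 9); (Liam, 5); (Omar, 9); (Quinn, 9)

INNER JOIN keeps only pairs where the ON condition holds.
Matching on a.auth_id = p.auth_id.
Matched pairs: 5.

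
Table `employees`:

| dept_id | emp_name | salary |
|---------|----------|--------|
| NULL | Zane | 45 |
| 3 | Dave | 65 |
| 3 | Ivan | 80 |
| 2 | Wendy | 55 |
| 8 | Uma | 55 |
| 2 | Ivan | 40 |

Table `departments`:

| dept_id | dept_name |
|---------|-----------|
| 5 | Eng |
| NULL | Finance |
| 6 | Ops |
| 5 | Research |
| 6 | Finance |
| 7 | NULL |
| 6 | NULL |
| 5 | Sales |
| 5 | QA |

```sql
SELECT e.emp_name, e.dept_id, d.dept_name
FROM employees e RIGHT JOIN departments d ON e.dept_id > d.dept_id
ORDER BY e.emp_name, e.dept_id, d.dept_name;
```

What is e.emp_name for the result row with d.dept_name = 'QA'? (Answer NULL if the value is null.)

RIGHT JOIN keeps every row from `departments`; unmatched rows get NULL for `employees`'s columns.
Matching on e.dept_id > d.dept_id. A NULL in a compared column never satisfies the condition.
- dept_id=NULL: no matching d row.
- dept_id=3: no matching d row.
- dept_id=3: no matching d row.
- dept_id=2: no matching d row.
- dept_id=8: 8 matching d row(s), so 8 row(s) emitted.
- dept_id=2: no matching d row.
- plus 1 unmatched d row(s), each kept with NULL e columns.

Uma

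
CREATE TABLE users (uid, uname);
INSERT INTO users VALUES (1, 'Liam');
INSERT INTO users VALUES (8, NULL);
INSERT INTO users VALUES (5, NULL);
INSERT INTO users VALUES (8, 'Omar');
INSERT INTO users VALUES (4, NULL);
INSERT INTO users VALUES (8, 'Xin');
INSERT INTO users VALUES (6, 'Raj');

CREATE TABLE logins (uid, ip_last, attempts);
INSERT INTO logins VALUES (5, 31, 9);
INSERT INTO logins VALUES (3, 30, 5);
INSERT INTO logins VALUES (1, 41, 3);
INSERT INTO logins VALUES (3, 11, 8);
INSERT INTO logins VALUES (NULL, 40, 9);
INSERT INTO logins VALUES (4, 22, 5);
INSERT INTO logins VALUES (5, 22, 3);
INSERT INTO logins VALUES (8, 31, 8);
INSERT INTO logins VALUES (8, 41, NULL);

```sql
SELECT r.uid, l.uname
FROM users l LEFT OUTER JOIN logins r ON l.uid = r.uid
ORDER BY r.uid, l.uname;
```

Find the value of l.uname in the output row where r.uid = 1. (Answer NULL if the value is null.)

Liam

LEFT JOIN keeps every row from `users`; unmatched rows get NULL for `logins`'s columns.
Matching on l.uid = r.uid. A NULL in a compared column never satisfies the condition.
- l (uid=1) pairs with 1 row(s) of r.
- l (uid=8) pairs with 2 row(s) of r.
- l (uid=5) pairs with 2 row(s) of r.
- l (uid=8) pairs with 2 row(s) of r.
- l (uid=4) pairs with 1 row(s) of r.
- l (uid=8) pairs with 2 row(s) of r.
- l (uid=6) has no partner → padded with NULL.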